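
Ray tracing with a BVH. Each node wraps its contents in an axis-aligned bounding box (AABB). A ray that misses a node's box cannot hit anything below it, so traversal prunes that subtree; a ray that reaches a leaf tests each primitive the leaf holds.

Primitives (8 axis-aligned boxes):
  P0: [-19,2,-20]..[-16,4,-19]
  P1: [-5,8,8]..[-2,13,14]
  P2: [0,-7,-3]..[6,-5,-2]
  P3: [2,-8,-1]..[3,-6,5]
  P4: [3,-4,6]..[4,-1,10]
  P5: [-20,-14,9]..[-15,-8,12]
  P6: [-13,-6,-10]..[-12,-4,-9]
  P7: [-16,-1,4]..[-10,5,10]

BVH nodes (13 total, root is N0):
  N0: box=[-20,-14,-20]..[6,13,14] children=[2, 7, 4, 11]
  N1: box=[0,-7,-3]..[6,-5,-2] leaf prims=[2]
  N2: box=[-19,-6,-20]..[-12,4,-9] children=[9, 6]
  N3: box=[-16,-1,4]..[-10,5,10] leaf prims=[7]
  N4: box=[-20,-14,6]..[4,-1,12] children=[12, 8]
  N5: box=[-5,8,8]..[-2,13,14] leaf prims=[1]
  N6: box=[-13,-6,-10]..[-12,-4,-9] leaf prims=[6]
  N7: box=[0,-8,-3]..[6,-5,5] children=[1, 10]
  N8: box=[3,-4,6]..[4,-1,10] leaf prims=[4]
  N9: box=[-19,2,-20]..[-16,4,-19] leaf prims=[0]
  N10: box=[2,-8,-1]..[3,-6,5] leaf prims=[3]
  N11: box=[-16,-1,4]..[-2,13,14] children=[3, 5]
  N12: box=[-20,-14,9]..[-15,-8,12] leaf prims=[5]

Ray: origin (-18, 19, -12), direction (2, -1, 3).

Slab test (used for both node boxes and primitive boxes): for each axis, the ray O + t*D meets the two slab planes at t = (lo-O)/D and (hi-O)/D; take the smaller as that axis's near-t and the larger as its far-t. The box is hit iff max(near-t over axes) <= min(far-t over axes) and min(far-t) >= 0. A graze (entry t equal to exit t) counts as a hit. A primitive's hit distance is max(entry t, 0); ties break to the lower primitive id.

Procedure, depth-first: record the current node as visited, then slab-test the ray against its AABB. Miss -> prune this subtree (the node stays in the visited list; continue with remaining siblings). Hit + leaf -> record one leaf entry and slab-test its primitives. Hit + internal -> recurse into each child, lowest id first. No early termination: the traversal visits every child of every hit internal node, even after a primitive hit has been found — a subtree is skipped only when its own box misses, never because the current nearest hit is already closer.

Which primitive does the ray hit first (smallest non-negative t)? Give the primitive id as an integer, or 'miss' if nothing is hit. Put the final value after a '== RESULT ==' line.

Trace the traversal:
N0 x:[-1,12] y:[6,33] z:[-8/3,26/3] -> hit [6,26/3], descend [2, 4, 7, 11]
  N2 x:[-1/2,3] y:[15,25] z:[-8/3,1] -> miss, prune
  N4 x:[-1,11] y:[20,33] z:[6,8] -> miss, prune
  N7 x:[9,12] y:[24,27] z:[3,17/3] -> miss, prune
  N11 x:[1,8] y:[6,20] z:[16/3,26/3] -> hit [6,8], descend [3, 5]
    N3 x:[1,4] y:[14,20] z:[16/3,22/3] -> miss, prune
    N5 x:[13/2,8] y:[6,11] z:[20/3,26/3] -> hit [20/3,8] leaf, test {P1@t=20/3}

order=[0, 2, 4, 7, 11, 3, 5]  |boxes|=7  |leaves|=1  hit=P1

== RESULT ==
1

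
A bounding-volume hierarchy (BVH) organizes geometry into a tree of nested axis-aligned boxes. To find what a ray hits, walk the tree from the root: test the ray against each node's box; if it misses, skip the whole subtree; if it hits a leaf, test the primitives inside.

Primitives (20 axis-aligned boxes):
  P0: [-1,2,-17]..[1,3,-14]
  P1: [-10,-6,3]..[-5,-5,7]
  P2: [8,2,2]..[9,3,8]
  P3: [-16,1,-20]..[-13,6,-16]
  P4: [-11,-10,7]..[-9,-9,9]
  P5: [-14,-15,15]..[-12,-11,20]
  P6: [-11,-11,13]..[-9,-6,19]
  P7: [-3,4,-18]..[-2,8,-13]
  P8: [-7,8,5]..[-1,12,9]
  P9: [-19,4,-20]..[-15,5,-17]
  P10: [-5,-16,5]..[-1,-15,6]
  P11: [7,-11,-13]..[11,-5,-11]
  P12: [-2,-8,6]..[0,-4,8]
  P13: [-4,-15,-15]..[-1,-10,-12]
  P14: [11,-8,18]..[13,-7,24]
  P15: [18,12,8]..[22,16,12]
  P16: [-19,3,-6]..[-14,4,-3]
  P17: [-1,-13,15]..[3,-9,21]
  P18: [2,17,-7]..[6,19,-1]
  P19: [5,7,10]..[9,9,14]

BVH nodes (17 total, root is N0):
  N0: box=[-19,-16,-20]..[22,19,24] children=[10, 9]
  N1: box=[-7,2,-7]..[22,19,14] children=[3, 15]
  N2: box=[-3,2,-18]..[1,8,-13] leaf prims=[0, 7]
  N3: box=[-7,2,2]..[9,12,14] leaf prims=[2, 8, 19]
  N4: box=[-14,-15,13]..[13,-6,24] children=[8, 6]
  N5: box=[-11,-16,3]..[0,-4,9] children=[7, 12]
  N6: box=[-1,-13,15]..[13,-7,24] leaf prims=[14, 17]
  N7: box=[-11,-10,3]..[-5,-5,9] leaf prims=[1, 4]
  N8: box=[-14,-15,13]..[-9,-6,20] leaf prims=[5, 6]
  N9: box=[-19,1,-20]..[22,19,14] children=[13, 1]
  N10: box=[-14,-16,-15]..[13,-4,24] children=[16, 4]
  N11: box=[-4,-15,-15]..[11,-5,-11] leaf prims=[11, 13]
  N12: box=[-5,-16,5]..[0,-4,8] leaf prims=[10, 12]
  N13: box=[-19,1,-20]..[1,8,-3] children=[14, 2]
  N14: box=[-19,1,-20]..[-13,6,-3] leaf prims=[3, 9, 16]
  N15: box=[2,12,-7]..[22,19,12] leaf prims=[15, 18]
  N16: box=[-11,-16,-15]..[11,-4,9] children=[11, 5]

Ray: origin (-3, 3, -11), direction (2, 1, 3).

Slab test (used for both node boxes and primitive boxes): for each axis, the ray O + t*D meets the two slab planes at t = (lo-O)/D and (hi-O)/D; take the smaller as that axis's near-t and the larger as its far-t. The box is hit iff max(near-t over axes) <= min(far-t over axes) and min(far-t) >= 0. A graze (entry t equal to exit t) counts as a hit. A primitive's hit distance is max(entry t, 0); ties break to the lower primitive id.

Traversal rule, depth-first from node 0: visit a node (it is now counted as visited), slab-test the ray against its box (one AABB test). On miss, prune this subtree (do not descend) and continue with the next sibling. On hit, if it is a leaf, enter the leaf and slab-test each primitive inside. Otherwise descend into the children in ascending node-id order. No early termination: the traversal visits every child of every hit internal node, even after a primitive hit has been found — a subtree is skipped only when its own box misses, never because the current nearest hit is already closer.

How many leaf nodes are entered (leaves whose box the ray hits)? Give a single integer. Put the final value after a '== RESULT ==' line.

Trace the traversal:
N0 x:[-8,25/2] y:[-19,16] z:[-3,35/3] -> hit [-3,35/3], descend [9, 10]
  N9 x:[-8,25/2] y:[-2,16] z:[-3,25/3] -> hit [-2,25/3], descend [1, 13]
    N1 x:[-2,25/2] y:[-1,16] z:[4/3,25/3] -> hit [4/3,25/3], descend [3, 15]
      N3 x:[-2,6] y:[-1,9] z:[13/3,25/3] -> hit [13/3,6] leaf, test {P2(miss), P8(miss), P19(miss)}
      N15 x:[5/2,25/2] y:[9,16] z:[4/3,23/3] -> miss, prune
    N13 x:[-8,2] y:[-2,5] z:[-3,8/3] -> hit [-2,2], descend [2, 14]
      N2 x:[0,2] y:[-1,5] z:[-7/3,-2/3] -> miss, prune
      N14 x:[-8,-5] y:[-2,3] z:[-3,8/3] -> miss, prune
  N10 x:[-11/2,8] y:[-19,-7] z:[-4/3,35/3] -> miss, prune

order=[0, 9, 1, 3, 15, 13, 2, 14, 10]  |boxes|=9  |leaves|=1  hit=miss

== RESULT ==
1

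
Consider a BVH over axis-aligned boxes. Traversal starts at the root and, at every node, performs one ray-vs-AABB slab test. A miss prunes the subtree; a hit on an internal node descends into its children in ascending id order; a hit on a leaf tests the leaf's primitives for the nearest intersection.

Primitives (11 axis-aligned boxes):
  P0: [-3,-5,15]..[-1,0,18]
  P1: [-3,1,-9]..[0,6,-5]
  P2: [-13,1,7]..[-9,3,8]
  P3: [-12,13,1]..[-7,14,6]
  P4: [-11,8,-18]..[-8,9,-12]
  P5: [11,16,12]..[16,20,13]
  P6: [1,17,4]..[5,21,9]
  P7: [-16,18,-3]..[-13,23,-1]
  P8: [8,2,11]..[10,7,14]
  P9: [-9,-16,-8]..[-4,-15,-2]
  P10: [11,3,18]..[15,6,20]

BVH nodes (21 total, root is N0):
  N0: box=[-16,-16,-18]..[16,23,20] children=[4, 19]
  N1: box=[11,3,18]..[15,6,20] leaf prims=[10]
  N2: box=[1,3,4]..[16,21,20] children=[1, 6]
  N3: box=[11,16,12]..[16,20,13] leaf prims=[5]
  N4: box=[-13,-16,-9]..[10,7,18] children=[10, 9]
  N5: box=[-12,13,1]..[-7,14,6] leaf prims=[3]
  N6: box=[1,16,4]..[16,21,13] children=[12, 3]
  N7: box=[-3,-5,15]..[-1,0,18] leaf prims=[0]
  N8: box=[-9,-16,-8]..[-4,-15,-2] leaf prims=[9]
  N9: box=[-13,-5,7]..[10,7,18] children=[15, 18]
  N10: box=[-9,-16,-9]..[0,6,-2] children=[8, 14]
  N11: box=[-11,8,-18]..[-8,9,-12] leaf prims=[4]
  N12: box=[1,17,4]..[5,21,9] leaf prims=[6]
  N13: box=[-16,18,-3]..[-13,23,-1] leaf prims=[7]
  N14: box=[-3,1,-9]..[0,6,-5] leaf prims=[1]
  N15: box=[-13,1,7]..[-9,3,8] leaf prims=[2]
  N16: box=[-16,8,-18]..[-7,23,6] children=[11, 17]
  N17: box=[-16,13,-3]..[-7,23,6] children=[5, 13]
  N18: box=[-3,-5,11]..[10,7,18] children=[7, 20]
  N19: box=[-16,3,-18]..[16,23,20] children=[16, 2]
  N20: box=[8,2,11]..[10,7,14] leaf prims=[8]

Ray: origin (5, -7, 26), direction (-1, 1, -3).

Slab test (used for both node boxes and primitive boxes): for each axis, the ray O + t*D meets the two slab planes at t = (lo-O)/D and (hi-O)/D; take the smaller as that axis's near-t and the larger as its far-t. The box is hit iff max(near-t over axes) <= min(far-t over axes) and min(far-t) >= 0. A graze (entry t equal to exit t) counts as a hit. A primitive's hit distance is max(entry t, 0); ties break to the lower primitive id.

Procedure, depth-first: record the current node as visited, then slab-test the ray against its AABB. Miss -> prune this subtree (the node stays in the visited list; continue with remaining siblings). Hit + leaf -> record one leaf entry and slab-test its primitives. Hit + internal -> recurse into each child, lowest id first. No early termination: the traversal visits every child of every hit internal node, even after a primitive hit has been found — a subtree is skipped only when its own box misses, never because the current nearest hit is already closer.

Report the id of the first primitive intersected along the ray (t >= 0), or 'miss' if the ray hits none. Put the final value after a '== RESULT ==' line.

Walk:
N0 x:[-11,21] y:[-9,30] z:[2,44/3] -> hit [2,44/3], descend [4, 19]
  N4 x:[-5,18] y:[-9,14] z:[8/3,35/3] -> hit [8/3,35/3], descend [9, 10]
    N9 x:[-5,18] y:[2,14] z:[8/3,19/3] -> hit [8/3,19/3], descend [15, 18]
      N15 x:[14,18] y:[8,10] z:[6,19/3] -> miss, prune
      N18 x:[-5,8] y:[2,14] z:[8/3,5] -> hit [8/3,5], descend [7, 20]
        N7 x:[6,8] y:[2,7] z:[8/3,11/3] -> miss, prune
        N20 x:[-5,-3] y:[9,14] z:[4,5] -> miss, prune
    N10 x:[5,14] y:[-9,13] z:[28/3,35/3] -> hit [28/3,35/3], descend [8, 14]
      N8 x:[9,14] y:[-9,-8] z:[28/3,34/3] -> miss, prune
      N14 x:[5,8] y:[8,13] z:[31/3,35/3] -> miss, prune
  N19 x:[-11,21] y:[10,30] z:[2,44/3] -> hit [10,44/3], descend [2, 16]
    N2 x:[-11,4] y:[10,28] z:[2,22/3] -> miss, prune
    N16 x:[12,21] y:[15,30] z:[20/3,44/3] -> miss, prune

Summary -> nodes [0, 4, 9, 15, 18, 7, 20, 10, 8, 14, 19, 2, 16]; box-tests=13; leaf-entries=0; first=miss

== RESULT ==
miss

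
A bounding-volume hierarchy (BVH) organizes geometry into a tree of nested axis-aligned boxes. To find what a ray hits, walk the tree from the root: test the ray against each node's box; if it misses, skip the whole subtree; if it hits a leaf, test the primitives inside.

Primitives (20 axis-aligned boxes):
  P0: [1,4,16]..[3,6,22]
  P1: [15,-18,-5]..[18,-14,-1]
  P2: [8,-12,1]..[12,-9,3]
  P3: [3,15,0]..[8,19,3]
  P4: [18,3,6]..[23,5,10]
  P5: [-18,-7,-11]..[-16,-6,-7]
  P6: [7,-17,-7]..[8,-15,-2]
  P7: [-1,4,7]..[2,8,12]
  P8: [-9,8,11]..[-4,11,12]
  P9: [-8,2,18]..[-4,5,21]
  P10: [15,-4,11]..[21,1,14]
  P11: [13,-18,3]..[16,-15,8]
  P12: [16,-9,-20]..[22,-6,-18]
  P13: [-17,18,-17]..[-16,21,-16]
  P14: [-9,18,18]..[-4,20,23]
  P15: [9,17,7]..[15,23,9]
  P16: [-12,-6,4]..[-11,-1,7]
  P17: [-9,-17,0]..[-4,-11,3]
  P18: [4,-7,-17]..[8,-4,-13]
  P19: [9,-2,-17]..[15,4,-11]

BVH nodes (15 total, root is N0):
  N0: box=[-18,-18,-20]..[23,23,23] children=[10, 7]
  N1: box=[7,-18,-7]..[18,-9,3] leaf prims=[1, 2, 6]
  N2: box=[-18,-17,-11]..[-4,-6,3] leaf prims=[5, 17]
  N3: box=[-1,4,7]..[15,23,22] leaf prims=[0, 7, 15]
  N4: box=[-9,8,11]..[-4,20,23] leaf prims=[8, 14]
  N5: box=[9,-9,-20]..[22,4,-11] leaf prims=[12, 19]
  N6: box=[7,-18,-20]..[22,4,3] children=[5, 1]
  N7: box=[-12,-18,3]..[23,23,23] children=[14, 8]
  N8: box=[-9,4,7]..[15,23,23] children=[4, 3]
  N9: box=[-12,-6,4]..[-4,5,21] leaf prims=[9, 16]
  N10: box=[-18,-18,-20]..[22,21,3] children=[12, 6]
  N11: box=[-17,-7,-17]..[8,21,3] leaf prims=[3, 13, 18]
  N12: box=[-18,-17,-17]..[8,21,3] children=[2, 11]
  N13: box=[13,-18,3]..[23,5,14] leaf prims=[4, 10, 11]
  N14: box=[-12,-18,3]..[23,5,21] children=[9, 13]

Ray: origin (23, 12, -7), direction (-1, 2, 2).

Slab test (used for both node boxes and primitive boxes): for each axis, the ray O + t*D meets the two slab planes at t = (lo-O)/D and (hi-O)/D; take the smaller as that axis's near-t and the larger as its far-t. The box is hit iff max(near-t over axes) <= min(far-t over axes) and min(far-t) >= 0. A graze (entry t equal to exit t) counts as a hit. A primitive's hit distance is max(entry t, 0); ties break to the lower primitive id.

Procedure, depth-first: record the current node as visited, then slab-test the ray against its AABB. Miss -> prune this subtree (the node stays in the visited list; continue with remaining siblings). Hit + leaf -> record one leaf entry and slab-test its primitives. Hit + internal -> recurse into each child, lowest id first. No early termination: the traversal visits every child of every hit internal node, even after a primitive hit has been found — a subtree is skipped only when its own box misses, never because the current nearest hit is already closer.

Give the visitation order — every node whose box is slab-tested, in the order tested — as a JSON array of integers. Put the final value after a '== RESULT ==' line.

Walk:
N0 x:[0,41] y:[-15,11/2] z:[-13/2,15] -> hit [0,11/2], descend [7, 10]
  N7 x:[0,35] y:[-15,11/2] z:[5,15] -> hit [5,11/2], descend [8, 14]
    N8 x:[8,32] y:[-4,11/2] z:[7,15] -> miss, prune
    N14 x:[0,35] y:[-15,-7/2] z:[5,14] -> miss, prune
  N10 x:[1,41] y:[-15,9/2] z:[-13/2,5] -> hit [1,9/2], descend [6, 12]
    N6 x:[1,16] y:[-15,-4] z:[-13/2,5] -> miss, prune
    N12 x:[15,41] y:[-29/2,9/2] z:[-5,5] -> miss, prune

Summary -> nodes [0, 7, 8, 14, 10, 6, 12]; box-tests=7; leaf-entries=0; first=miss

== RESULT ==
[0, 7, 8, 14, 10, 6, 12]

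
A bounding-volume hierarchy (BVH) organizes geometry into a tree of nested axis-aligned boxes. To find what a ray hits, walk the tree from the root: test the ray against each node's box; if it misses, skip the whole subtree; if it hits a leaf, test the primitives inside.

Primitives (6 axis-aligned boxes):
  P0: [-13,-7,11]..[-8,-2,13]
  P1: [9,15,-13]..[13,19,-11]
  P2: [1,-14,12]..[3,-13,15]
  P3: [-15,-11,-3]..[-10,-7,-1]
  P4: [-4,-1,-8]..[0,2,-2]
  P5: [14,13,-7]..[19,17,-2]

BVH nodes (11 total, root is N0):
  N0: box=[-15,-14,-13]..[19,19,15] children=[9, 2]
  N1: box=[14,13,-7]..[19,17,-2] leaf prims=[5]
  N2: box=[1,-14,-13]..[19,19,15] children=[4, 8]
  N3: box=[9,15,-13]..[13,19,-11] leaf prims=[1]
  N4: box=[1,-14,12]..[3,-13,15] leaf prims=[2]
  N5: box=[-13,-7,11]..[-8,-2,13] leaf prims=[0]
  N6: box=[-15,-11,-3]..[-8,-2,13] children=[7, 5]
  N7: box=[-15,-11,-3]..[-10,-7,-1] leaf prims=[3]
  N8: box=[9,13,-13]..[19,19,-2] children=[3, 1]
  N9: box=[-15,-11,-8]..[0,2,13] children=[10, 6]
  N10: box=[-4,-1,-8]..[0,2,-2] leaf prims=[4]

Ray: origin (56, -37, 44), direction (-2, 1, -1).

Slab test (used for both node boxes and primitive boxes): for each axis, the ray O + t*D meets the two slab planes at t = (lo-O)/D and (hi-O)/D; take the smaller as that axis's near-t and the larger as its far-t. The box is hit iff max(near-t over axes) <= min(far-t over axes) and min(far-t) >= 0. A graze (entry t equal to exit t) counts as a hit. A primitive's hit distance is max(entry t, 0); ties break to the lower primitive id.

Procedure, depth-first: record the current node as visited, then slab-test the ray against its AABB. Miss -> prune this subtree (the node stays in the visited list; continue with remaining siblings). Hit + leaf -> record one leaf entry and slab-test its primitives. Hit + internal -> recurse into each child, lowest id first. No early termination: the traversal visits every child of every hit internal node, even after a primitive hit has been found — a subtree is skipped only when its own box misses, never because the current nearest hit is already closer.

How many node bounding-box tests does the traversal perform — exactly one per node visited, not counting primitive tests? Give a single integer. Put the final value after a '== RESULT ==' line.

Walk:
N0 x:[37/2,71/2] y:[23,56] z:[29,57] -> hit [29,71/2], descend [2, 9]
  N2 x:[37/2,55/2] y:[23,56] z:[29,57] -> miss, prune
  N9 x:[28,71/2] y:[26,39] z:[31,52] -> hit [31,71/2], descend [6, 10]
    N6 x:[32,71/2] y:[26,35] z:[31,47] -> hit [32,35], descend [5, 7]
      N5 x:[32,69/2] y:[30,35] z:[31,33] -> hit [32,33] leaf, test {P0@t=32}
      N7 x:[33,71/2] y:[26,30] z:[45,47] -> miss, prune
    N10 x:[28,30] y:[36,39] z:[46,52] -> miss, prune

Visited [0, 2, 9, 6, 5, 7, 10]. Tests: 7 box, 1 leaf. Nearest: P0.

== RESULT ==
7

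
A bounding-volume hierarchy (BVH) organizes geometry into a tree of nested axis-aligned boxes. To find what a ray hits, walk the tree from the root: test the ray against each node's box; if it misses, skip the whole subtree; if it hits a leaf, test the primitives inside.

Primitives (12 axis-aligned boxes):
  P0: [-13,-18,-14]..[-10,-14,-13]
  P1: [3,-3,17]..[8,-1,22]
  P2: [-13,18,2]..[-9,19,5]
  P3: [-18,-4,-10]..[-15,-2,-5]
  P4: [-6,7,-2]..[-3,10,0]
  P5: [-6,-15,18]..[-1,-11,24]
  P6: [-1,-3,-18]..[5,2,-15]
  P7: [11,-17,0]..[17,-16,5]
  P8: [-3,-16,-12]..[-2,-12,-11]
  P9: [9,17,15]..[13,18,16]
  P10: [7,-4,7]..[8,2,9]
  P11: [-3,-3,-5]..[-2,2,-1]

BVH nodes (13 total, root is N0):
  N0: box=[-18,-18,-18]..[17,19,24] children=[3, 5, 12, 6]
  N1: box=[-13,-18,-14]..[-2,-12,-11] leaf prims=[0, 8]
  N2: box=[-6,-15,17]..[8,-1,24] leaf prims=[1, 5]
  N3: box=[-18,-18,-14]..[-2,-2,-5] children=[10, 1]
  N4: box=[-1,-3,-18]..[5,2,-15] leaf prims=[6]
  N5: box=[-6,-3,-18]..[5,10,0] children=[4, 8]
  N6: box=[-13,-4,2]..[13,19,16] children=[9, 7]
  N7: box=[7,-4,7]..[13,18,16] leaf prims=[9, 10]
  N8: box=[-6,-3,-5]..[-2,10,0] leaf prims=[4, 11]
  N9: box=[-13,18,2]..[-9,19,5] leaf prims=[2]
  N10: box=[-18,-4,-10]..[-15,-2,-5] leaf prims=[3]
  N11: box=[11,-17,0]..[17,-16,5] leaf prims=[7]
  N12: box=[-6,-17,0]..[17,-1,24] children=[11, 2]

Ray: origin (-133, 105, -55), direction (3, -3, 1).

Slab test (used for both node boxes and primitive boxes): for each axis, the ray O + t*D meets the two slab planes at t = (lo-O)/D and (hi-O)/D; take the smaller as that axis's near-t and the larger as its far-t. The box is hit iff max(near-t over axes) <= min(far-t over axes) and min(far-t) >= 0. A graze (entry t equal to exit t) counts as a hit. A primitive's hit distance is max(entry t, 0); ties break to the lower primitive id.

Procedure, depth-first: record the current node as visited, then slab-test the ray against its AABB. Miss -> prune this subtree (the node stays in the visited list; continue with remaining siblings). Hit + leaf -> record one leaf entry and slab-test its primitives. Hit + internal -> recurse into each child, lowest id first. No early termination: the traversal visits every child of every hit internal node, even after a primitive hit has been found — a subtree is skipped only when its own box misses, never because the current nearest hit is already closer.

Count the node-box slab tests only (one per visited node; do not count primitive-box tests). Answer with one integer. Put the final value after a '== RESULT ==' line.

Walk:
N0 x:[115/3,50] y:[86/3,41] z:[37,79] -> hit [115/3,41], descend [3, 5, 6, 12]
  N3 x:[115/3,131/3] y:[107/3,41] z:[41,50] -> hit [41,41], descend [1, 10]
    N1 x:[40,131/3] y:[39,41] z:[41,44] -> hit [41,41] leaf, test {P0@t=41, P8(miss)}
    N10 x:[115/3,118/3] y:[107/3,109/3] z:[45,50] -> miss, prune
  N5 x:[127/3,46] y:[95/3,36] z:[37,55] -> miss, prune
  N6 x:[40,146/3] y:[86/3,109/3] z:[57,71] -> miss, prune
  N12 x:[127/3,50] y:[106/3,122/3] z:[55,79] -> miss, prune

order=[0, 3, 1, 10, 5, 6, 12]  |boxes|=7  |leaves|=1  hit=P0

== RESULT ==
7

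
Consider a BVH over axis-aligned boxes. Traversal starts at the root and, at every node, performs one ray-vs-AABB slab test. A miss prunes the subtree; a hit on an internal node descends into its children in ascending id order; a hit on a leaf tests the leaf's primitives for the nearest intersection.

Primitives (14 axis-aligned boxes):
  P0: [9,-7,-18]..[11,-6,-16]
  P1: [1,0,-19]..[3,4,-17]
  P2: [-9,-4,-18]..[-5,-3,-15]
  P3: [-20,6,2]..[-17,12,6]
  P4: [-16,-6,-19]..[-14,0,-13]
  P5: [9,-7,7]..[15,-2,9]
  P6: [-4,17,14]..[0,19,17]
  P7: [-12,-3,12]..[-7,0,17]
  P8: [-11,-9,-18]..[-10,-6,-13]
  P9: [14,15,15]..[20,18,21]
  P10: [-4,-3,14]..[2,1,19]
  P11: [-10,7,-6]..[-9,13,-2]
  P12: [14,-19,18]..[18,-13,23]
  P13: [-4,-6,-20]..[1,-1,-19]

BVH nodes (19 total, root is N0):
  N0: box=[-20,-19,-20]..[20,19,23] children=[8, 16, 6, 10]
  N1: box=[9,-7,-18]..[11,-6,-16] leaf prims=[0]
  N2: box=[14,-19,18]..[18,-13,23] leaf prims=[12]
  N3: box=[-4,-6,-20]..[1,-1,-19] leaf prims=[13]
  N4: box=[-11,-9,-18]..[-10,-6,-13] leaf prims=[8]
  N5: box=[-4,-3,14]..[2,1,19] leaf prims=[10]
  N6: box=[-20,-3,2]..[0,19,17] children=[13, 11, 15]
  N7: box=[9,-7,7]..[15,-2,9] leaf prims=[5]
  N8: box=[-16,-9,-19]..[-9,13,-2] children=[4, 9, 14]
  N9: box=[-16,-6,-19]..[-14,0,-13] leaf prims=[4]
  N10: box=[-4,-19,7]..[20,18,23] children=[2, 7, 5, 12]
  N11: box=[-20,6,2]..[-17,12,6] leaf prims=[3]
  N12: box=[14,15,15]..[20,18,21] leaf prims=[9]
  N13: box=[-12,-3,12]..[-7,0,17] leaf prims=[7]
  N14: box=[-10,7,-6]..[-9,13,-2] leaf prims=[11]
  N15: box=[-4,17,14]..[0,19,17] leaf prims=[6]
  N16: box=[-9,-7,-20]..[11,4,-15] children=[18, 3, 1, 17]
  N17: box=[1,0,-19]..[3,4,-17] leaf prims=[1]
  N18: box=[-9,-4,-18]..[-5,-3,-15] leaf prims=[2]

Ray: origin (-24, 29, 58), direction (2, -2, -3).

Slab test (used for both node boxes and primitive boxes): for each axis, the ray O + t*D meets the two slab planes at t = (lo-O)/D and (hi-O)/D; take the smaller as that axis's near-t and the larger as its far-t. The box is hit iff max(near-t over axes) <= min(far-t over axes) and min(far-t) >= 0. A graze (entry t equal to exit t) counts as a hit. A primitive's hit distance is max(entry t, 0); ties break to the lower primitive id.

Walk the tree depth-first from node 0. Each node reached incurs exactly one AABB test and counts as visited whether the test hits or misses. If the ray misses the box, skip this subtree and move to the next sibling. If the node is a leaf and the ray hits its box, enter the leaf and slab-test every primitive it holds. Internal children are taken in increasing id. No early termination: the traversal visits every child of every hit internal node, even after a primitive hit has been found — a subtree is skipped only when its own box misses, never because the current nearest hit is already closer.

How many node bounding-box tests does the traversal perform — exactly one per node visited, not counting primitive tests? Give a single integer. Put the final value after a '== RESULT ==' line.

Walk:
N0 x:[2,22] y:[5,24] z:[35/3,26] -> hit [35/3,22], descend [6, 8, 10, 16]
  N6 x:[2,12] y:[5,16] z:[41/3,56/3] -> miss, prune
  N8 x:[4,15/2] y:[8,19] z:[20,77/3] -> miss, prune
  N10 x:[10,22] y:[11/2,24] z:[35/3,17] -> hit [35/3,17], descend [2, 5, 7, 12]
    N2 x:[19,21] y:[21,24] z:[35/3,40/3] -> miss, prune
    N5 x:[10,13] y:[14,16] z:[13,44/3] -> miss, prune
    N7 x:[33/2,39/2] y:[31/2,18] z:[49/3,17] -> hit [33/2,17] leaf, test {P5@t=33/2}
    N12 x:[19,22] y:[11/2,7] z:[37/3,43/3] -> miss, prune
  N16 x:[15/2,35/2] y:[25/2,18] z:[73/3,26] -> miss, prune

Summary -> nodes [0, 6, 8, 10, 2, 5, 7, 12, 16]; box-tests=9; leaf-entries=1; first=P5

== RESULT ==
9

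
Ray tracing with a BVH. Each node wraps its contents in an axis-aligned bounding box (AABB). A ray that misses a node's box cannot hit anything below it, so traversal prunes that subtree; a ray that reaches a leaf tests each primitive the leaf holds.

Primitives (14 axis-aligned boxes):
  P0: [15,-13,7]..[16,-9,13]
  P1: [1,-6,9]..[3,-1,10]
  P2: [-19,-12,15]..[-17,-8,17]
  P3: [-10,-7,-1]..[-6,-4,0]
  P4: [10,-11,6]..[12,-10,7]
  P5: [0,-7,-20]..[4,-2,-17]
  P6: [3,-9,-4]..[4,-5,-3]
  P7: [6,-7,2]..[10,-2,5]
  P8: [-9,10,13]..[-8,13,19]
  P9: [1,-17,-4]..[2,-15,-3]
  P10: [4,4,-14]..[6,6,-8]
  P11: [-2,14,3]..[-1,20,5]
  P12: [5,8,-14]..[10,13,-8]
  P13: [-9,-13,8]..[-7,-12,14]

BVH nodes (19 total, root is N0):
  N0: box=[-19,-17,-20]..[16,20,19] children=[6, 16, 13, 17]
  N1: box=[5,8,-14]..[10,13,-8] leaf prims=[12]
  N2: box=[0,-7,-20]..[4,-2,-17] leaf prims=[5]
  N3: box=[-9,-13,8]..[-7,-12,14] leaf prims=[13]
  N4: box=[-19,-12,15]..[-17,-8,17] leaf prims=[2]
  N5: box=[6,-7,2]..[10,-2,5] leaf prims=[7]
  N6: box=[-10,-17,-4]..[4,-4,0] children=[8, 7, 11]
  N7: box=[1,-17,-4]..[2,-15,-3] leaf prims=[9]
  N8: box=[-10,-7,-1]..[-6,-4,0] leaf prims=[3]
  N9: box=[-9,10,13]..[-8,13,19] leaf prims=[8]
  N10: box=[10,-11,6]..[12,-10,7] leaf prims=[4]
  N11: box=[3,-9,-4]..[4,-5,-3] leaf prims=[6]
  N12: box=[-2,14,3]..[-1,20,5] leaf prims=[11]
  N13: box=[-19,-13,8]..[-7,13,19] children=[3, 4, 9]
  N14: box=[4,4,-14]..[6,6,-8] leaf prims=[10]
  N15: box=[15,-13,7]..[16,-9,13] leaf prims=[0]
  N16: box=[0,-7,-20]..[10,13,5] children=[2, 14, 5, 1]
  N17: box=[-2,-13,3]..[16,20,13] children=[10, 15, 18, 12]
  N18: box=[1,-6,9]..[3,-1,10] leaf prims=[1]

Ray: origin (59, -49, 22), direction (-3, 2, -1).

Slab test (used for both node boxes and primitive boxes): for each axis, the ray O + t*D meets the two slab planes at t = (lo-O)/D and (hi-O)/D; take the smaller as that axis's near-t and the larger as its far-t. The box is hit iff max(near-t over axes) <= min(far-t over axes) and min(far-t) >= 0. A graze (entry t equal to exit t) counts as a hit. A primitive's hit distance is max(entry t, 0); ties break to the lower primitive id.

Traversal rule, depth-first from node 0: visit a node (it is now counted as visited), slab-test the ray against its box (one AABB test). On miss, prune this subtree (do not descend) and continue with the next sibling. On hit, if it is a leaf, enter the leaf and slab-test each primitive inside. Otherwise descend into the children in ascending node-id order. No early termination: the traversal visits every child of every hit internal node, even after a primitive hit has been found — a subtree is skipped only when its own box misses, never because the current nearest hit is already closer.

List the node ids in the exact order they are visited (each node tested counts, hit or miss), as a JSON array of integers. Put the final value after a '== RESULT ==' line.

Traverse from the root:
N0 x:[43/3,26] y:[16,69/2] z:[3,42] -> hit [16,26], descend [6, 13, 16, 17]
  N6 x:[55/3,23] y:[16,45/2] z:[22,26] -> hit [22,45/2], descend [7, 8, 11]
    N7 x:[19,58/3] y:[16,17] z:[25,26] -> miss, prune
    N8 x:[65/3,23] y:[21,45/2] z:[22,23] -> hit [22,45/2] leaf, test {P3@t=22}
    N11 x:[55/3,56/3] y:[20,22] z:[25,26] -> miss, prune
  N13 x:[22,26] y:[18,31] z:[3,14] -> miss, prune
  N16 x:[49/3,59/3] y:[21,31] z:[17,42] -> miss, prune
  N17 x:[43/3,61/3] y:[18,69/2] z:[9,19] -> hit [18,19], descend [10, 12, 15, 18]
    N10 x:[47/3,49/3] y:[19,39/2] z:[15,16] -> miss, prune
    N12 x:[20,61/3] y:[63/2,69/2] z:[17,19] -> miss, prune
    N15 x:[43/3,44/3] y:[18,20] z:[9,15] -> miss, prune
    N18 x:[56/3,58/3] y:[43/2,24] z:[12,13] -> miss, prune

12 AABB tests over nodes [0, 6, 7, 8, 11, 13, 16, 17, 10, 12, 15, 18]; 1 leaf entered; closest P3.

== RESULT ==
[0, 6, 7, 8, 11, 13, 16, 17, 10, 12, 15, 18]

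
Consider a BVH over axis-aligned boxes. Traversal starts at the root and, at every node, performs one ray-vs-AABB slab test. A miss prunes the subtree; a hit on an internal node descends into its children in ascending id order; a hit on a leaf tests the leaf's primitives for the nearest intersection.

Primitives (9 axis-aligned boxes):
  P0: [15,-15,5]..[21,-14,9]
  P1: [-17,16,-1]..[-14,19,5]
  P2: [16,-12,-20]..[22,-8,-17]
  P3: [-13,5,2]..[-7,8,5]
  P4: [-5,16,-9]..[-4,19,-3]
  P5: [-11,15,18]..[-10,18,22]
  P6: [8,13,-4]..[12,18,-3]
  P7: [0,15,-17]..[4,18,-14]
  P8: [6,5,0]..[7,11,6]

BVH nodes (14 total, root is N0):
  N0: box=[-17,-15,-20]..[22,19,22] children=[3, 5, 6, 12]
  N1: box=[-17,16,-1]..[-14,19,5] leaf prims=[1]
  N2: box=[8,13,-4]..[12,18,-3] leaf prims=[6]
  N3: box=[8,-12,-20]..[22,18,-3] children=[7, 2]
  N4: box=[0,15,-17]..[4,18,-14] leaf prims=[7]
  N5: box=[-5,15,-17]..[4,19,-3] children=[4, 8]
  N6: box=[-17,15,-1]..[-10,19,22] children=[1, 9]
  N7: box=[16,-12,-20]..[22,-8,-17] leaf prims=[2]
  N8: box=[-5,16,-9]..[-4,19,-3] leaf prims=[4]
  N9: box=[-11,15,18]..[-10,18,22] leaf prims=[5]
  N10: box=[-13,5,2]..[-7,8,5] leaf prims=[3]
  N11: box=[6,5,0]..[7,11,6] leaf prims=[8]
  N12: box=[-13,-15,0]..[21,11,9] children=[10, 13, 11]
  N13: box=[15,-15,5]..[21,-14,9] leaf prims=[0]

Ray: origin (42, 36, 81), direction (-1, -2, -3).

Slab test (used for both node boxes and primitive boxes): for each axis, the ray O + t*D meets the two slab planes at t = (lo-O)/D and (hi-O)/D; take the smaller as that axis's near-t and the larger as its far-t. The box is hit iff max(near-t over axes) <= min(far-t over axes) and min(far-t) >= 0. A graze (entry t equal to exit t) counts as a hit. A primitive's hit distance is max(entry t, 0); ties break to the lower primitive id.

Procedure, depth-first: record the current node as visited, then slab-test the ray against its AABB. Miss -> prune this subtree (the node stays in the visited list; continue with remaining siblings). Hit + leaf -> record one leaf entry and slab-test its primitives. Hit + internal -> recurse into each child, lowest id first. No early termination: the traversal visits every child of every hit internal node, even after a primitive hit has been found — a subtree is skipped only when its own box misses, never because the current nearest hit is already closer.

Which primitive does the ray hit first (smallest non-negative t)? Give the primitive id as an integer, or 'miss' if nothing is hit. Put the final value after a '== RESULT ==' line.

Trace the traversal:
N0 x:[20,59] y:[17/2,51/2] z:[59/3,101/3] -> hit [20,51/2], descend [3, 5, 6, 12]
  N3 x:[20,34] y:[9,24] z:[28,101/3] -> miss, prune
  N5 x:[38,47] y:[17/2,21/2] z:[28,98/3] -> miss, prune
  N6 x:[52,59] y:[17/2,21/2] z:[59/3,82/3] -> miss, prune
  N12 x:[21,55] y:[25/2,51/2] z:[24,27] -> hit [24,51/2], descend [10, 11, 13]
    N10 x:[49,55] y:[14,31/2] z:[76/3,79/3] -> miss, prune
    N11 x:[35,36] y:[25/2,31/2] z:[25,27] -> miss, prune
    N13 x:[21,27] y:[25,51/2] z:[24,76/3] -> hit [25,76/3] leaf, test {P0@t=25}

Summary -> nodes [0, 3, 5, 6, 12, 10, 11, 13]; box-tests=8; leaf-entries=1; first=P0

== RESULT ==
0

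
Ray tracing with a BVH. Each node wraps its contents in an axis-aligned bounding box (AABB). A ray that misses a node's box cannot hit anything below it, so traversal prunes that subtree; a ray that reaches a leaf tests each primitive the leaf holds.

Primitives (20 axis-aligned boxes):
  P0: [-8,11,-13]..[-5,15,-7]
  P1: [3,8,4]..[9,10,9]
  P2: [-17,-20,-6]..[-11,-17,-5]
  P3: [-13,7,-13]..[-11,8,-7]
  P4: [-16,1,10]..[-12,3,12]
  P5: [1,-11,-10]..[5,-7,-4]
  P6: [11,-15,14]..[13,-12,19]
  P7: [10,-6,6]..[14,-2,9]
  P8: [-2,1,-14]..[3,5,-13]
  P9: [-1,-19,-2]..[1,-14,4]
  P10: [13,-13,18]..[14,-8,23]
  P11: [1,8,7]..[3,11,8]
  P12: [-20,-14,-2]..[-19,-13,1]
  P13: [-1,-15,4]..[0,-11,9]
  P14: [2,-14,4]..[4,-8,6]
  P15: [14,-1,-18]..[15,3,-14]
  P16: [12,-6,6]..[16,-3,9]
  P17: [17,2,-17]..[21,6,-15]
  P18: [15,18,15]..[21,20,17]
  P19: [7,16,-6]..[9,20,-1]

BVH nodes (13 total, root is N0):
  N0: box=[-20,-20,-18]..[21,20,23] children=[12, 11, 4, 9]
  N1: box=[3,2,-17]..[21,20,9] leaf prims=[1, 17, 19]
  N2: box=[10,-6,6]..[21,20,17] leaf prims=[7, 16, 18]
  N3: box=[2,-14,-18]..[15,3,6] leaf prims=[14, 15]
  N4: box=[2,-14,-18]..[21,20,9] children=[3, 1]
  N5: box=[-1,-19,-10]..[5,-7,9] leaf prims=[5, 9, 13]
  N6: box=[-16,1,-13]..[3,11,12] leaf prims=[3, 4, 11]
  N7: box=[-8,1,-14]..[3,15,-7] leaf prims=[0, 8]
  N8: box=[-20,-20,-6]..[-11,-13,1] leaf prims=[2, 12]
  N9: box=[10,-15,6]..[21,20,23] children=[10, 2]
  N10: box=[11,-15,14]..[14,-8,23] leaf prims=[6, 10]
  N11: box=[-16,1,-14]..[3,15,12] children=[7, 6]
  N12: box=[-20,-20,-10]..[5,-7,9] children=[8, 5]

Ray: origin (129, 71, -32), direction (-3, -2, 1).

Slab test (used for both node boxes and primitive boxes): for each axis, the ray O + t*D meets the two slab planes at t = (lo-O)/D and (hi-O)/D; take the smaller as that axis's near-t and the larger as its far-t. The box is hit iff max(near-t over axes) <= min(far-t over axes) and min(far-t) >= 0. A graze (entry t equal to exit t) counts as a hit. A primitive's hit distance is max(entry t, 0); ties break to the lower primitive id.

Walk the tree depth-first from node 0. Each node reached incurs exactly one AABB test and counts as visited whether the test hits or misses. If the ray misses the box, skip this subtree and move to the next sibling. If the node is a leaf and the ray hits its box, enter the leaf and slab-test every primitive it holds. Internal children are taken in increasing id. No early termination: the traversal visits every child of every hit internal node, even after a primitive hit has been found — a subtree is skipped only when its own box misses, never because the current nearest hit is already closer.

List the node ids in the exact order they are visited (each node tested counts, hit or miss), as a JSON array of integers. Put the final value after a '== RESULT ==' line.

Traverse from the root:
N0 x:[36,149/3] y:[51/2,91/2] z:[14,55] -> hit [36,91/2], descend [4, 9, 11, 12]
  N4 x:[36,127/3] y:[51/2,85/2] z:[14,41] -> hit [36,41], descend [1, 3]
    N1 x:[36,42] y:[51/2,69/2] z:[15,41] -> miss, prune
    N3 x:[38,127/3] y:[34,85/2] z:[14,38] -> hit [38,38] leaf, test {P14(miss), P15(miss)}
  N9 x:[36,119/3] y:[51/2,43] z:[38,55] -> hit [38,119/3], descend [2, 10]
    N2 x:[36,119/3] y:[51/2,77/2] z:[38,49] -> hit [38,77/2] leaf, test {P7@t=115/3, P16@t=38, P18(miss)}
    N10 x:[115/3,118/3] y:[79/2,43] z:[46,55] -> miss, prune
  N11 x:[42,145/3] y:[28,35] z:[18,44] -> miss, prune
  N12 x:[124/3,149/3] y:[39,91/2] z:[22,41] -> miss, prune

Visited [0, 4, 1, 3, 9, 2, 10, 11, 12]. Tests: 9 box, 2 leaf. Nearest: P16.

== RESULT ==
[0, 4, 1, 3, 9, 2, 10, 11, 12]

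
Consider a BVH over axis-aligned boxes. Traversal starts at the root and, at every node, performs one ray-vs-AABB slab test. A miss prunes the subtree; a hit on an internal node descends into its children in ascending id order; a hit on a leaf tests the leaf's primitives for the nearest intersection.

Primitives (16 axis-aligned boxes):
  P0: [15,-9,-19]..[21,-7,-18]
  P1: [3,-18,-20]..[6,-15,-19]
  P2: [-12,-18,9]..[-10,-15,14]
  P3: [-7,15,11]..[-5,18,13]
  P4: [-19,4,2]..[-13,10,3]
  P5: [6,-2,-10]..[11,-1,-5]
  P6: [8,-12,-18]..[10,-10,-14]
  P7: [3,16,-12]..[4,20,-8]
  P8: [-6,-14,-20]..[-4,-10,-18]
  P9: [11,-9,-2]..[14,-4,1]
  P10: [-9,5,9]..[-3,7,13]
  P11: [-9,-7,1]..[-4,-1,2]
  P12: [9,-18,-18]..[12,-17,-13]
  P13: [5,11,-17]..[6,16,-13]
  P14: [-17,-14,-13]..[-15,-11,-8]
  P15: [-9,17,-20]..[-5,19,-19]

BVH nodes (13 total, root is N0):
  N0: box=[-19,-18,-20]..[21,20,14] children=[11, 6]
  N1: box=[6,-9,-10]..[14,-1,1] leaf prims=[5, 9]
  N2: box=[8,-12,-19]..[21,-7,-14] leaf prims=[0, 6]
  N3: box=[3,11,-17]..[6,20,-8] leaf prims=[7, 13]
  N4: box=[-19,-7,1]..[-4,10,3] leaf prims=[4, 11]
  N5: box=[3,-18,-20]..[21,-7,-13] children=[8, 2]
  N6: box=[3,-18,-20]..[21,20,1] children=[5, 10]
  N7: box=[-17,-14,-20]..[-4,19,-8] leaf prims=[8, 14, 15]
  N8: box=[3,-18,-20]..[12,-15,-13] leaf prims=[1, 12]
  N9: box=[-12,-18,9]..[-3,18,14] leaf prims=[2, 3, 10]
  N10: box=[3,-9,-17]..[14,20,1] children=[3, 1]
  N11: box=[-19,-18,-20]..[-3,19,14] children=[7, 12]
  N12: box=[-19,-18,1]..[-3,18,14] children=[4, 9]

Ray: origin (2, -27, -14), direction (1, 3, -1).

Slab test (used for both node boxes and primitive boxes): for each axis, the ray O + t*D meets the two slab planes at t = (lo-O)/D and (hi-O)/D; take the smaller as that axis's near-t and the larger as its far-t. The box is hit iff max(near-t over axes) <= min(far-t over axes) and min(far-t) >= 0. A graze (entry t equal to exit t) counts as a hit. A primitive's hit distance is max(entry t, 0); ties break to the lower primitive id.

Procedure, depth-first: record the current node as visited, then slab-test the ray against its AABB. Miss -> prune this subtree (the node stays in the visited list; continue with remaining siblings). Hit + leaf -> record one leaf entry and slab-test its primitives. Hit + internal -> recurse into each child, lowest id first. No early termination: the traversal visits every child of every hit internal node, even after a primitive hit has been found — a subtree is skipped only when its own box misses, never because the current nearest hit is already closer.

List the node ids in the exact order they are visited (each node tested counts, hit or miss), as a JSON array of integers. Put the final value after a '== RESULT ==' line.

Walk:
N0 x:[-21,19] y:[3,47/3] z:[-28,6] -> hit [3,6], descend [6, 11]
  N6 x:[1,19] y:[3,47/3] z:[-15,6] -> hit [3,6], descend [5, 10]
    N5 x:[1,19] y:[3,20/3] z:[-1,6] -> hit [3,6], descend [2, 8]
      N2 x:[6,19] y:[5,20/3] z:[0,5] -> miss, prune
      N8 x:[1,10] y:[3,4] z:[-1,6] -> hit [3,4] leaf, test {P1(miss), P12(miss)}
    N10 x:[1,12] y:[6,47/3] z:[-15,3] -> miss, prune
  N11 x:[-21,-5] y:[3,46/3] z:[-28,6] -> miss, prune

Summary -> nodes [0, 6, 5, 2, 8, 10, 11]; box-tests=7; leaf-entries=1; first=miss

== RESULT ==
[0, 6, 5, 2, 8, 10, 11]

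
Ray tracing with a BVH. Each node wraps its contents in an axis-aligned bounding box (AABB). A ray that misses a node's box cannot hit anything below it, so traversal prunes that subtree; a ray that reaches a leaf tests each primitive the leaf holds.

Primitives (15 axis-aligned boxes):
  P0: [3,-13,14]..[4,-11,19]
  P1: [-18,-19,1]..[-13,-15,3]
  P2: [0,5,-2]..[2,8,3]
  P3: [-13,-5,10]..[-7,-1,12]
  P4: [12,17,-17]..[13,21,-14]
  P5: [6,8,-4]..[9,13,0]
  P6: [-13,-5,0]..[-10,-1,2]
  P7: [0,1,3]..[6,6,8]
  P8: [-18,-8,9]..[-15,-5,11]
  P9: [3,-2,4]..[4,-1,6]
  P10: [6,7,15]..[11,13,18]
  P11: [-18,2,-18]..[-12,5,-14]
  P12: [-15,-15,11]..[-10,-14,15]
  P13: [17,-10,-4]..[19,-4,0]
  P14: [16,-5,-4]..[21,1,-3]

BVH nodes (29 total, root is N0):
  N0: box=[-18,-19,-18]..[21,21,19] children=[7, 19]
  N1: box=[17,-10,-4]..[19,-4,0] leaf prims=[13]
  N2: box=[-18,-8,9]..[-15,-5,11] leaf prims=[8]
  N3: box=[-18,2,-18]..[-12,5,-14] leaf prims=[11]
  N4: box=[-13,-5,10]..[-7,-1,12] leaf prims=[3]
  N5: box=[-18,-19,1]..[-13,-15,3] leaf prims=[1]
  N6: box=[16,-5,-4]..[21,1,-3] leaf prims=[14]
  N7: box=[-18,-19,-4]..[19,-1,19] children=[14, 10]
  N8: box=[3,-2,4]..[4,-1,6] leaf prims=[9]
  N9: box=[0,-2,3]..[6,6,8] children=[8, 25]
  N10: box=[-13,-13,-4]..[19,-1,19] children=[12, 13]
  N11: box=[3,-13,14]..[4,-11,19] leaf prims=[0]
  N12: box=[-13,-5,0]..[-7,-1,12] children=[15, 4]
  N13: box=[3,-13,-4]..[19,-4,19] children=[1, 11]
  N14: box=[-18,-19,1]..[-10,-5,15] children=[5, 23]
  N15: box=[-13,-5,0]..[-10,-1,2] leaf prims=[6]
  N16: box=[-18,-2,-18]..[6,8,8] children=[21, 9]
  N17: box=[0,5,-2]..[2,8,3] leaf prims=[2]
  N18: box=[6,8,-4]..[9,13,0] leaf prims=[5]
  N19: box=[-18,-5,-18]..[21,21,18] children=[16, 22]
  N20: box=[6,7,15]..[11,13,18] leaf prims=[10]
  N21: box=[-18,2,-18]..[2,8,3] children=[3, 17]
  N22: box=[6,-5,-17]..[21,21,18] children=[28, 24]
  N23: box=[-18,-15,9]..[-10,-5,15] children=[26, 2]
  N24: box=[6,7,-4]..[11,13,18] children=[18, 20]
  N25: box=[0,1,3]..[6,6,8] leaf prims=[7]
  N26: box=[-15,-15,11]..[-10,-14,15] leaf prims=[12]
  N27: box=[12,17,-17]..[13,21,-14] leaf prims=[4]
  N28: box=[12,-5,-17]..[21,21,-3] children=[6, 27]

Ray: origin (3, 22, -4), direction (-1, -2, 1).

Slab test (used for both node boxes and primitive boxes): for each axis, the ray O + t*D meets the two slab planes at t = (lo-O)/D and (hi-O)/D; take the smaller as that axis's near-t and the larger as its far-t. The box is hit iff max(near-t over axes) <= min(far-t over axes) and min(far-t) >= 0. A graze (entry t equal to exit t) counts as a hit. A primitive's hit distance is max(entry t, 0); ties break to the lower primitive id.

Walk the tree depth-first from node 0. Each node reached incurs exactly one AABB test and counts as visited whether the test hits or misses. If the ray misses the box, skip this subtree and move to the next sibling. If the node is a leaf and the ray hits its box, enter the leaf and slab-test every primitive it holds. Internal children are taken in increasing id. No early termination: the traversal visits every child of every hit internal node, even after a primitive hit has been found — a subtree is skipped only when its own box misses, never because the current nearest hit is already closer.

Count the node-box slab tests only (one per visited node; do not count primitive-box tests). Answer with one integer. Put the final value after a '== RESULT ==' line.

Traverse from the root:
N0 x:[-18,21] y:[1/2,41/2] z:[-14,23] -> hit [1/2,41/2], descend [7, 19]
  N7 x:[-16,21] y:[23/2,41/2] z:[0,23] -> hit [23/2,41/2], descend [10, 14]
    N10 x:[-16,16] y:[23/2,35/2] z:[0,23] -> hit [23/2,16], descend [12, 13]
      N12 x:[10,16] y:[23/2,27/2] z:[4,16] -> hit [23/2,27/2], descend [4, 15]
        N4 x:[10,16] y:[23/2,27/2] z:[14,16] -> miss, prune
        N15 x:[13,16] y:[23/2,27/2] z:[4,6] -> miss, prune
      N13 x:[-16,0] y:[13,35/2] z:[0,23] -> miss, prune
    N14 x:[13,21] y:[27/2,41/2] z:[5,19] -> hit [27/2,19], descend [5, 23]
      N5 x:[16,21] y:[37/2,41/2] z:[5,7] -> miss, prune
      N23 x:[13,21] y:[27/2,37/2] z:[13,19] -> hit [27/2,37/2], descend [2, 26]
        N2 x:[18,21] y:[27/2,15] z:[13,15] -> miss, prune
        N26 x:[13,18] y:[18,37/2] z:[15,19] -> hit [18,18] leaf, test {P12@t=18}
  N19 x:[-18,21] y:[1/2,27/2] z:[-14,22] -> hit [1/2,27/2], descend [16, 22]
    N16 x:[-3,21] y:[7,12] z:[-14,12] -> hit [7,12], descend [9, 21]
      N9 x:[-3,3] y:[8,12] z:[7,12] -> miss, prune
      N21 x:[1,21] y:[7,10] z:[-14,7] -> hit [7,7], descend [3, 17]
        N3 x:[15,21] y:[17/2,10] z:[-14,-10] -> miss, prune
        N17 x:[1,3] y:[7,17/2] z:[2,7] -> miss, prune
    N22 x:[-18,-3] y:[1/2,27/2] z:[-13,22] -> miss, prune

Visited [0, 7, 10, 12, 4, 15, 13, 14, 5, 23, 2, 26, 19, 16, 9, 21, 3, 17, 22]. Tests: 19 box, 1 leaf. Nearest: P12.

== RESULT ==
19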